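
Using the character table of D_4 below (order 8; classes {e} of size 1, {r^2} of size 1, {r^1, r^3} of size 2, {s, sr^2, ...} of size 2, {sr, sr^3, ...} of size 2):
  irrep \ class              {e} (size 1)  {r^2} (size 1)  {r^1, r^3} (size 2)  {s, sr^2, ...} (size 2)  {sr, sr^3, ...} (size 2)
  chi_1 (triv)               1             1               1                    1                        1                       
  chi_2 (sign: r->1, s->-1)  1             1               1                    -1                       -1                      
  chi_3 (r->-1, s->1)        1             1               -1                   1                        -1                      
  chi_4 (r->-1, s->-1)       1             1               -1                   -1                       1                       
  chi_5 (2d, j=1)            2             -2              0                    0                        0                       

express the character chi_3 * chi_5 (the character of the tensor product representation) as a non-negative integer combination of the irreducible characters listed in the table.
chi_3 tensor chi_5 = chi_5 (all other irreducibles have multiplicity 0).

Reasoning: The character of a tensor product is the pointwise product (chi_3 * chi_5)(C) = chi_3(C) * chi_5(C):
  {e}: (1)*(2), {r^2}: (1)*(-2), {r^1, r^3}: (-1)*(0), {s, sr^2, ...}: (1)*(0), {sr, sr^3, ...}: (-1)*(0)
so (chi_3 * chi_5) takes values
  {e} -> 2, {r^2} -> -2, {r^1, r^3} -> 0, {s, sr^2, ...} -> 0, {sr, sr^3, ...} -> 0.
Now take the inner product of this character with each irreducible chi from the table, <chi_3*chi_5, chi> = (1/8) sum_C |C| (chi_3*chi_5)(C) conj(chi(C)):
  <chi_3*chi_5, chi_1> = (1/8)[1*(2)*conj(1) + 1*(-2)*conj(1) + 2*(0)*conj(1) + 2*(0)*conj(1) + 2*(0)*conj(1)]
      = (1/8)[(2) + (-2) + (0) + (0) + (0)] = 0/8 = 0
  <chi_3*chi_5, chi_2> = (1/8)[1*(2)*conj(1) + 1*(-2)*conj(1) + 2*(0)*conj(1) + 2*(0)*conj(-1) + 2*(0)*conj(-1)]
      = (1/8)[(2) + (-2) + (0) + (0) + (0)] = 0/8 = 0
  <chi_3*chi_5, chi_3> = (1/8)[1*(2)*conj(1) + 1*(-2)*conj(1) + 2*(0)*conj(-1) + 2*(0)*conj(1) + 2*(0)*conj(-1)]
      = (1/8)[(2) + (-2) + (0) + (0) + (0)] = 0/8 = 0
  <chi_3*chi_5, chi_4> = (1/8)[1*(2)*conj(1) + 1*(-2)*conj(1) + 2*(0)*conj(-1) + 2*(0)*conj(-1) + 2*(0)*conj(1)]
      = (1/8)[(2) + (-2) + (0) + (0) + (0)] = 0/8 = 0
  <chi_3*chi_5, chi_5> = (1/8)[1*(2)*conj(2) + 1*(-2)*conj(-2) + 2*(0)*conj(0) + 2*(0)*conj(0) + 2*(0)*conj(0)]
      = (1/8)[(4) + (4) + (0) + (0) + (0)] = 8/8 = 1
Hence the multiplicities are chi_5: 1. Dimension check: dim(chi_3)*dim(chi_5) = 1*2 = 2 and sum (mult * dim) = 1*2 = 2.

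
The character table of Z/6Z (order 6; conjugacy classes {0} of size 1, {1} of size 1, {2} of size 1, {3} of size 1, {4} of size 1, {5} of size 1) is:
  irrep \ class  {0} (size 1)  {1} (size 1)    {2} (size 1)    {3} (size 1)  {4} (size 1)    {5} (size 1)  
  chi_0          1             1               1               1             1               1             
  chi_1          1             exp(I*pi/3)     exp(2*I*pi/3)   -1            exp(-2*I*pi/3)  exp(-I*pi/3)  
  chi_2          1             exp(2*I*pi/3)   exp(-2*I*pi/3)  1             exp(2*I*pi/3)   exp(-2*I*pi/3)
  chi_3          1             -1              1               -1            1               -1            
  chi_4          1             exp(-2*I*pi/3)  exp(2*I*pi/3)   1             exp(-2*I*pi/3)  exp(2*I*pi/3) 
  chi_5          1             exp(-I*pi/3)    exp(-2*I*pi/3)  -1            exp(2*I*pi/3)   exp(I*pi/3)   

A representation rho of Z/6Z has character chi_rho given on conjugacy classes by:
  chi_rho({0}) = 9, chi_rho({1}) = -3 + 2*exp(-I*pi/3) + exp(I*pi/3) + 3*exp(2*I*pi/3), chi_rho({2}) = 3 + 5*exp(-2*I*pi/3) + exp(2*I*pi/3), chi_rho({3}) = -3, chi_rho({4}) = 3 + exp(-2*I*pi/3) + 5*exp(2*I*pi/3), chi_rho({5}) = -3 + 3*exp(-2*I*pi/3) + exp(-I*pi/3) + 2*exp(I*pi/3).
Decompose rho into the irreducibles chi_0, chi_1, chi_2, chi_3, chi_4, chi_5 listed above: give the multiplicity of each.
Multiplicities: chi_0: 0, chi_1: 1, chi_2: 3, chi_3: 3, chi_4: 0, chi_5: 2.

Argument: Use <chi_rho, chi> = (1/|G|) sum_C |C| * chi_rho(C) * conj(chi(C)) with |G| = 6 for each irreducible chi in the table:
  <chi_rho, chi_0> = (1/6)[1*(9)*conj(1) + 1*(-3 + 2*exp(-I*pi/3) + exp(I*pi/3) + 3*exp(2*I*pi/3))*conj(1) + 1*(3 + 5*exp(-2*I*pi/3) + exp(2*I*pi/3))*conj(1) + 1*(-3)*conj(1) + 1*(3 + exp(-2*I*pi/3) + 5*exp(2*I*pi/3))*conj(1) + 1*(-3 + 3*exp(-2*I*pi/3) + exp(-I*pi/3) + 2*exp(I*pi/3))*conj(1)]
      = (1/6)[(9) + (-3 + 2*exp(-I*pi/3) + exp(I*pi/3) + 3*exp(2*I*pi/3)) + (3 + 5*exp(-2*I*pi/3) + exp(2*I*pi/3)) + (-3) + (3 + exp(-2*I*pi/3) + 5*exp(2*I*pi/3)) + (-3 + 3*exp(-2*I*pi/3) + exp(-I*pi/3) + 2*exp(I*pi/3))] = 0/6 = 0
  <chi_rho, chi_1> = (1/6)[1*(9)*conj(1) + 1*(-3 + 2*exp(-I*pi/3) + exp(I*pi/3) + 3*exp(2*I*pi/3))*conj(exp(I*pi/3)) + 1*(3 + 5*exp(-2*I*pi/3) + exp(2*I*pi/3))*conj(exp(2*I*pi/3)) + 1*(-3)*conj(-1) + 1*(3 + exp(-2*I*pi/3) + 5*exp(2*I*pi/3))*conj(exp(-2*I*pi/3)) + 1*(-3 + 3*exp(-2*I*pi/3) + exp(-I*pi/3) + 2*exp(I*pi/3))*conj(exp(-I*pi/3))]
      = (1/6)[(9) + (1 + 2*exp(-2*I*pi/3) - 3*exp(-I*pi/3) + 3*exp(I*pi/3)) + (1 + 3*exp(-2*I*pi/3) + 5*exp(2*I*pi/3)) + (3) + (1 + 5*exp(-2*I*pi/3) + 3*exp(2*I*pi/3)) + (1 - 3*exp(I*pi/3) + 3*exp(-I*pi/3) + 2*exp(2*I*pi/3))] = 6/6 = 1
  <chi_rho, chi_2> = (1/6)[1*(9)*conj(1) + 1*(-3 + 2*exp(-I*pi/3) + exp(I*pi/3) + 3*exp(2*I*pi/3))*conj(exp(2*I*pi/3)) + 1*(3 + 5*exp(-2*I*pi/3) + exp(2*I*pi/3))*conj(exp(-2*I*pi/3)) + 1*(-3)*conj(1) + 1*(3 + exp(-2*I*pi/3) + 5*exp(2*I*pi/3))*conj(exp(2*I*pi/3)) + 1*(-3 + 3*exp(-2*I*pi/3) + exp(-I*pi/3) + 2*exp(I*pi/3))*conj(exp(-2*I*pi/3))]
      = (1/6)[(9) + (1 + exp(-I*pi/3) - 3*exp(-2*I*pi/3)) + (5 + exp(-2*I*pi/3) + 3*exp(2*I*pi/3)) + (-3) + (5 + 3*exp(-2*I*pi/3) + exp(2*I*pi/3)) + (1 - 3*exp(2*I*pi/3) + exp(I*pi/3))] = 18/6 = 3
  <chi_rho, chi_3> = (1/6)[1*(9)*conj(1) + 1*(-3 + 2*exp(-I*pi/3) + exp(I*pi/3) + 3*exp(2*I*pi/3))*conj(-1) + 1*(3 + 5*exp(-2*I*pi/3) + exp(2*I*pi/3))*conj(1) + 1*(-3)*conj(-1) + 1*(3 + exp(-2*I*pi/3) + 5*exp(2*I*pi/3))*conj(1) + 1*(-3 + 3*exp(-2*I*pi/3) + exp(-I*pi/3) + 2*exp(I*pi/3))*conj(-1)]
      = (1/6)[(9) + (3 - 3*exp(2*I*pi/3) - exp(I*pi/3) - 2*exp(-I*pi/3)) + (3 + 5*exp(-2*I*pi/3) + exp(2*I*pi/3)) + (3) + (3 + exp(-2*I*pi/3) + 5*exp(2*I*pi/3)) + (3 - 2*exp(I*pi/3) - exp(-I*pi/3) - 3*exp(-2*I*pi/3))] = 18/6 = 3
  <chi_rho, chi_4> = (1/6)[1*(9)*conj(1) + 1*(-3 + 2*exp(-I*pi/3) + exp(I*pi/3) + 3*exp(2*I*pi/3))*conj(exp(-2*I*pi/3)) + 1*(3 + 5*exp(-2*I*pi/3) + exp(2*I*pi/3))*conj(exp(2*I*pi/3)) + 1*(-3)*conj(1) + 1*(3 + exp(-2*I*pi/3) + 5*exp(2*I*pi/3))*conj(exp(-2*I*pi/3)) + 1*(-3 + 3*exp(-2*I*pi/3) + exp(-I*pi/3) + 2*exp(I*pi/3))*conj(exp(2*I*pi/3))]
      = (1/6)[(9) + (-1 + 3*exp(-2*I*pi/3) - 3*exp(2*I*pi/3) + 2*exp(I*pi/3)) + (1 + 3*exp(-2*I*pi/3) + 5*exp(2*I*pi/3)) + (-3) + (1 + 5*exp(-2*I*pi/3) + 3*exp(2*I*pi/3)) + (-1 + 2*exp(-I*pi/3) + 3*exp(2*I*pi/3) - 3*exp(-2*I*pi/3))] = 0/6 = 0
  <chi_rho, chi_5> = (1/6)[1*(9)*conj(1) + 1*(-3 + 2*exp(-I*pi/3) + exp(I*pi/3) + 3*exp(2*I*pi/3))*conj(exp(-I*pi/3)) + 1*(3 + 5*exp(-2*I*pi/3) + exp(2*I*pi/3))*conj(exp(-2*I*pi/3)) + 1*(-3)*conj(-1) + 1*(3 + exp(-2*I*pi/3) + 5*exp(2*I*pi/3))*conj(exp(2*I*pi/3)) + 1*(-3 + 3*exp(-2*I*pi/3) + exp(-I*pi/3) + 2*exp(I*pi/3))*conj(exp(I*pi/3))]
      = (1/6)[(9) + (-1 - 3*exp(I*pi/3) + exp(2*I*pi/3)) + (5 + exp(-2*I*pi/3) + 3*exp(2*I*pi/3)) + (3) + (5 + 3*exp(-2*I*pi/3) + exp(2*I*pi/3)) + (-1 + exp(-2*I*pi/3) - 3*exp(-I*pi/3))] = 12/6 = 2
(Exp terms are combined using exp(i*s)*conj(exp(i*t)) = exp(i*(s-t)), and sums of them are collapsed using the identity that for every m > 1 the m distinct m-th roots of unity sum to 0, e.g. 1 + exp(2*I*pi/3) + exp(-2*I*pi/3) = 0.)
Dimension check: dim(rho) = sum (mult * dim) = 0*1 + 1*1 + 3*1 + 3*1 + 0*1 + 2*1 = 9 = chi_rho(e) = 9.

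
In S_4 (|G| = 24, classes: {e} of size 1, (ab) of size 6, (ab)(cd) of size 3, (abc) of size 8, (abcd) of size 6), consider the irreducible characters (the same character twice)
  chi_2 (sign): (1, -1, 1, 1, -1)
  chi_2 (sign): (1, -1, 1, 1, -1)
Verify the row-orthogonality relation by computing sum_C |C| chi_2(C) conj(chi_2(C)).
Sum = 24 = |G| = 24; so <chi_2, chi_2> = 1 (norm-1 confirms irreducibility).

Working: Compute term by term over conjugacy classes (|C| * chi_2(C) * conj(chi_2(C))):
  1*(1)*conj(1) + 6*(-1)*conj(-1) + 3*(1)*conj(1) + 8*(1)*conj(1) + 6*(-1)*conj(-1)
  = (1) + (6) + (3) + (8) + (6)
  = 24.
Dividing by |G| = 24 gives 24/24 = 1, matching the row-orthogonality relation <chi_2, chi_2> = [chi_2 = chi_2].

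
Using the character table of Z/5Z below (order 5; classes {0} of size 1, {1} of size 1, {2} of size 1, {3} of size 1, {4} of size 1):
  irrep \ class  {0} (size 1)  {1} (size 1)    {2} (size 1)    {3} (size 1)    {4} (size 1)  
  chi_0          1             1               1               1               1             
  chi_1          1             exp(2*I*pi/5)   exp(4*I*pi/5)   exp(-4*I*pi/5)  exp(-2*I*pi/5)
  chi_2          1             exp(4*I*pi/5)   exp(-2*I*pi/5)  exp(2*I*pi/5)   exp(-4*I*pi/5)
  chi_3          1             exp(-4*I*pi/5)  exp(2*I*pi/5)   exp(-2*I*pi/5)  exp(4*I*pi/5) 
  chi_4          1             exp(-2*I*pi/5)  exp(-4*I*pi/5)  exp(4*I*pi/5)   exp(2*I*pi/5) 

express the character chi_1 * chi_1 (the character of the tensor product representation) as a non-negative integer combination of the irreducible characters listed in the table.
chi_1 tensor chi_1 = chi_2 (all other irreducibles have multiplicity 0).

Solution. The character of a tensor product is the pointwise product (chi_1 * chi_1)(C) = chi_1(C) * chi_1(C):
  {0}: (1)*(1), {1}: (exp(2*I*pi/5))*(exp(2*I*pi/5)), {2}: (exp(4*I*pi/5))*(exp(4*I*pi/5)), {3}: (exp(-4*I*pi/5))*(exp(-4*I*pi/5)), {4}: (exp(-2*I*pi/5))*(exp(-2*I*pi/5))
so (chi_1 * chi_1) takes values
  {0} -> 1, {1} -> exp(4*I*pi/5), {2} -> exp(-2*I*pi/5), {3} -> exp(2*I*pi/5), {4} -> exp(-4*I*pi/5).
Now take the inner product of this character with each irreducible chi from the table, <chi_1*chi_1, chi> = (1/5) sum_C |C| (chi_1*chi_1)(C) conj(chi(C)):
  <chi_1*chi_1, chi_0> = (1/5)[1*(1)*conj(1) + 1*(exp(4*I*pi/5))*conj(1) + 1*(exp(-2*I*pi/5))*conj(1) + 1*(exp(2*I*pi/5))*conj(1) + 1*(exp(-4*I*pi/5))*conj(1)]
      = (1/5)[(1) + (exp(4*I*pi/5)) + (exp(-2*I*pi/5)) + (exp(2*I*pi/5)) + (exp(-4*I*pi/5))] = 0/5 = 0
  <chi_1*chi_1, chi_1> = (1/5)[1*(1)*conj(1) + 1*(exp(4*I*pi/5))*conj(exp(2*I*pi/5)) + 1*(exp(-2*I*pi/5))*conj(exp(4*I*pi/5)) + 1*(exp(2*I*pi/5))*conj(exp(-4*I*pi/5)) + 1*(exp(-4*I*pi/5))*conj(exp(-2*I*pi/5))]
      = (1/5)[(1) + (exp(2*I*pi/5)) + (exp(4*I*pi/5)) + (exp(-4*I*pi/5)) + (exp(-2*I*pi/5))] = 0/5 = 0
  <chi_1*chi_1, chi_2> = (1/5)[1*(1)*conj(1) + 1*(exp(4*I*pi/5))*conj(exp(4*I*pi/5)) + 1*(exp(-2*I*pi/5))*conj(exp(-2*I*pi/5)) + 1*(exp(2*I*pi/5))*conj(exp(2*I*pi/5)) + 1*(exp(-4*I*pi/5))*conj(exp(-4*I*pi/5))]
      = (1/5)[(1) + (1) + (1) + (1) + (1)] = 5/5 = 1
  <chi_1*chi_1, chi_3> = (1/5)[1*(1)*conj(1) + 1*(exp(4*I*pi/5))*conj(exp(-4*I*pi/5)) + 1*(exp(-2*I*pi/5))*conj(exp(2*I*pi/5)) + 1*(exp(2*I*pi/5))*conj(exp(-2*I*pi/5)) + 1*(exp(-4*I*pi/5))*conj(exp(4*I*pi/5))]
      = (1/5)[(1) + (exp(-2*I*pi/5)) + (exp(-4*I*pi/5)) + (exp(4*I*pi/5)) + (exp(2*I*pi/5))] = 0/5 = 0
  <chi_1*chi_1, chi_4> = (1/5)[1*(1)*conj(1) + 1*(exp(4*I*pi/5))*conj(exp(-2*I*pi/5)) + 1*(exp(-2*I*pi/5))*conj(exp(-4*I*pi/5)) + 1*(exp(2*I*pi/5))*conj(exp(4*I*pi/5)) + 1*(exp(-4*I*pi/5))*conj(exp(2*I*pi/5))]
      = (1/5)[(1) + (exp(-4*I*pi/5)) + (exp(2*I*pi/5)) + (exp(-2*I*pi/5)) + (exp(4*I*pi/5))] = 0/5 = 0
(Exp terms are combined using exp(i*s)*conj(exp(i*t)) = exp(i*(s-t)), and sums of them are collapsed using the identity that for every m > 1 the m distinct m-th roots of unity sum to 0, e.g. 1 + exp(2*I*pi/3) + exp(-2*I*pi/3) = 0.)
Hence the multiplicities are chi_2: 1. Dimension check: dim(chi_1)*dim(chi_1) = 1*1 = 1 and sum (mult * dim) = 1*1 = 1.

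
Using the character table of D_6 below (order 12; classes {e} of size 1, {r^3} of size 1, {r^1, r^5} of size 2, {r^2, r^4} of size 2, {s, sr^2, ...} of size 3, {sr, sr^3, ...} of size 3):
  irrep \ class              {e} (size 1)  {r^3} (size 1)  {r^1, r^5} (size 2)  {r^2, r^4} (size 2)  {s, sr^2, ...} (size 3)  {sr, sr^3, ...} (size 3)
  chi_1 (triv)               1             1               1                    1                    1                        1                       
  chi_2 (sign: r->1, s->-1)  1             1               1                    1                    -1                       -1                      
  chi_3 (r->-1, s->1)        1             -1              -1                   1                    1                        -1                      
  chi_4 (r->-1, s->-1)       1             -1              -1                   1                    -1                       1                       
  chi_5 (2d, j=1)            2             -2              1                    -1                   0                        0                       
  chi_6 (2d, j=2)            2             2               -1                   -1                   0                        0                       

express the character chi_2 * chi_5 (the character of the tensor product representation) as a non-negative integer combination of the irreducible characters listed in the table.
chi_2 tensor chi_5 = chi_5 (all other irreducibles have multiplicity 0).

Argument: The character of a tensor product is the pointwise product (chi_2 * chi_5)(C) = chi_2(C) * chi_5(C):
  {e}: (1)*(2), {r^3}: (1)*(-2), {r^1, r^5}: (1)*(1), {r^2, r^4}: (1)*(-1), {s, sr^2, ...}: (-1)*(0), {sr, sr^3, ...}: (-1)*(0)
so (chi_2 * chi_5) takes values
  {e} -> 2, {r^3} -> -2, {r^1, r^5} -> 1, {r^2, r^4} -> -1, {s, sr^2, ...} -> 0, {sr, sr^3, ...} -> 0.
Now take the inner product of this character with each irreducible chi from the table, <chi_2*chi_5, chi> = (1/12) sum_C |C| (chi_2*chi_5)(C) conj(chi(C)):
  <chi_2*chi_5, chi_1> = (1/12)[1*(2)*conj(1) + 1*(-2)*conj(1) + 2*(1)*conj(1) + 2*(-1)*conj(1) + 3*(0)*conj(1) + 3*(0)*conj(1)]
      = (1/12)[(2) + (-2) + (2) + (-2) + (0) + (0)] = 0/12 = 0
  <chi_2*chi_5, chi_2> = (1/12)[1*(2)*conj(1) + 1*(-2)*conj(1) + 2*(1)*conj(1) + 2*(-1)*conj(1) + 3*(0)*conj(-1) + 3*(0)*conj(-1)]
      = (1/12)[(2) + (-2) + (2) + (-2) + (0) + (0)] = 0/12 = 0
  <chi_2*chi_5, chi_3> = (1/12)[1*(2)*conj(1) + 1*(-2)*conj(-1) + 2*(1)*conj(-1) + 2*(-1)*conj(1) + 3*(0)*conj(1) + 3*(0)*conj(-1)]
      = (1/12)[(2) + (2) + (-2) + (-2) + (0) + (0)] = 0/12 = 0
  <chi_2*chi_5, chi_4> = (1/12)[1*(2)*conj(1) + 1*(-2)*conj(-1) + 2*(1)*conj(-1) + 2*(-1)*conj(1) + 3*(0)*conj(-1) + 3*(0)*conj(1)]
      = (1/12)[(2) + (2) + (-2) + (-2) + (0) + (0)] = 0/12 = 0
  <chi_2*chi_5, chi_5> = (1/12)[1*(2)*conj(2) + 1*(-2)*conj(-2) + 2*(1)*conj(1) + 2*(-1)*conj(-1) + 3*(0)*conj(0) + 3*(0)*conj(0)]
      = (1/12)[(4) + (4) + (2) + (2) + (0) + (0)] = 12/12 = 1
  <chi_2*chi_5, chi_6> = (1/12)[1*(2)*conj(2) + 1*(-2)*conj(2) + 2*(1)*conj(-1) + 2*(-1)*conj(-1) + 3*(0)*conj(0) + 3*(0)*conj(0)]
      = (1/12)[(4) + (-4) + (-2) + (2) + (0) + (0)] = 0/12 = 0
Hence the multiplicities are chi_5: 1. Dimension check: dim(chi_2)*dim(chi_5) = 1*2 = 2 and sum (mult * dim) = 1*2 = 2.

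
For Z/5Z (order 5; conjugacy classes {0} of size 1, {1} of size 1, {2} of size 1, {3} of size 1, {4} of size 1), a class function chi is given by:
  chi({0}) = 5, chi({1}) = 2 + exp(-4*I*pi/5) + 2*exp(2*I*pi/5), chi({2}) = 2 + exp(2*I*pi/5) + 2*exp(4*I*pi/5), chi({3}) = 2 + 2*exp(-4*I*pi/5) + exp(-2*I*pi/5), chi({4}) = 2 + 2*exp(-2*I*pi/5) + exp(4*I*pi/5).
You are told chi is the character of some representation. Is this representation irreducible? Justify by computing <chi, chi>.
Not irreducible (reducible): <chi, chi> = 9 > 1.

Reasoning: <chi, chi> = (1/|G|) sum_C |C| * |chi(C)|^2 = (1/5)[1*|5|^2 + 1*|2 + exp(-4*I*pi/5) + 2*exp(2*I*pi/5)|^2 + 1*|2 + exp(2*I*pi/5) + 2*exp(4*I*pi/5)|^2 + 1*|2 + 2*exp(-4*I*pi/5) + exp(-2*I*pi/5)|^2 + 1*|2 + 2*exp(-2*I*pi/5) + exp(4*I*pi/5)|^2]
  = (1/5)[(25) + (5) + (5) + (5) + (5)] = 45/5 = 9.
(Exp terms are combined using exp(i*s)*conj(exp(i*t)) = exp(i*(s-t)), and sums of them are collapsed using the identity that for every m > 1 the m distinct m-th roots of unity sum to 0, e.g. 1 + exp(2*I*pi/3) + exp(-2*I*pi/3) = 0.)
A character is irreducible iff <chi, chi> = 1, so this representation is reducible.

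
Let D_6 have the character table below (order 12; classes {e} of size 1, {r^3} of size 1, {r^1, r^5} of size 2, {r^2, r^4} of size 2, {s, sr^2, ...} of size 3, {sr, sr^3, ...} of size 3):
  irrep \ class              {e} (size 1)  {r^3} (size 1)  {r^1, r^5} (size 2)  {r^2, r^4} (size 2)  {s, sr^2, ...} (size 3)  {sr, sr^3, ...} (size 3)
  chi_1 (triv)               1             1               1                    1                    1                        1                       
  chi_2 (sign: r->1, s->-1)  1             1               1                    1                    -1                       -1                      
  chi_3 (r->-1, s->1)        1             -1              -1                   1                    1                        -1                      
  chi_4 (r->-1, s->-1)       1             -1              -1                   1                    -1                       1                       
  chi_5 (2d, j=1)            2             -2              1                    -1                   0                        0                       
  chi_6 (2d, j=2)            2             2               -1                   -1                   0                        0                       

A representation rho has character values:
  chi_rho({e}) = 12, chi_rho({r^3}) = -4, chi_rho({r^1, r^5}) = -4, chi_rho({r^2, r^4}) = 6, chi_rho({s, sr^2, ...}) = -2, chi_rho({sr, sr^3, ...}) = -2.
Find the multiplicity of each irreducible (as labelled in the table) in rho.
Multiplicities: chi_1: 0, chi_2: 2, chi_3: 3, chi_4: 3, chi_5: 1, chi_6: 1.

Derivation: Use <chi_rho, chi> = (1/|G|) sum_C |C| * chi_rho(C) * conj(chi(C)) with |G| = 12 for each irreducible chi in the table:
  <chi_rho, chi_1> = (1/12)[1*(12)*conj(1) + 1*(-4)*conj(1) + 2*(-4)*conj(1) + 2*(6)*conj(1) + 3*(-2)*conj(1) + 3*(-2)*conj(1)]
      = (1/12)[(12) + (-4) + (-8) + (12) + (-6) + (-6)] = 0/12 = 0
  <chi_rho, chi_2> = (1/12)[1*(12)*conj(1) + 1*(-4)*conj(1) + 2*(-4)*conj(1) + 2*(6)*conj(1) + 3*(-2)*conj(-1) + 3*(-2)*conj(-1)]
      = (1/12)[(12) + (-4) + (-8) + (12) + (6) + (6)] = 24/12 = 2
  <chi_rho, chi_3> = (1/12)[1*(12)*conj(1) + 1*(-4)*conj(-1) + 2*(-4)*conj(-1) + 2*(6)*conj(1) + 3*(-2)*conj(1) + 3*(-2)*conj(-1)]
      = (1/12)[(12) + (4) + (8) + (12) + (-6) + (6)] = 36/12 = 3
  <chi_rho, chi_4> = (1/12)[1*(12)*conj(1) + 1*(-4)*conj(-1) + 2*(-4)*conj(-1) + 2*(6)*conj(1) + 3*(-2)*conj(-1) + 3*(-2)*conj(1)]
      = (1/12)[(12) + (4) + (8) + (12) + (6) + (-6)] = 36/12 = 3
  <chi_rho, chi_5> = (1/12)[1*(12)*conj(2) + 1*(-4)*conj(-2) + 2*(-4)*conj(1) + 2*(6)*conj(-1) + 3*(-2)*conj(0) + 3*(-2)*conj(0)]
      = (1/12)[(24) + (8) + (-8) + (-12) + (0) + (0)] = 12/12 = 1
  <chi_rho, chi_6> = (1/12)[1*(12)*conj(2) + 1*(-4)*conj(2) + 2*(-4)*conj(-1) + 2*(6)*conj(-1) + 3*(-2)*conj(0) + 3*(-2)*conj(0)]
      = (1/12)[(24) + (-8) + (8) + (-12) + (0) + (0)] = 12/12 = 1
Dimension check: dim(rho) = sum (mult * dim) = 0*1 + 2*1 + 3*1 + 3*1 + 1*2 + 1*2 = 12 = chi_rho(e) = 12.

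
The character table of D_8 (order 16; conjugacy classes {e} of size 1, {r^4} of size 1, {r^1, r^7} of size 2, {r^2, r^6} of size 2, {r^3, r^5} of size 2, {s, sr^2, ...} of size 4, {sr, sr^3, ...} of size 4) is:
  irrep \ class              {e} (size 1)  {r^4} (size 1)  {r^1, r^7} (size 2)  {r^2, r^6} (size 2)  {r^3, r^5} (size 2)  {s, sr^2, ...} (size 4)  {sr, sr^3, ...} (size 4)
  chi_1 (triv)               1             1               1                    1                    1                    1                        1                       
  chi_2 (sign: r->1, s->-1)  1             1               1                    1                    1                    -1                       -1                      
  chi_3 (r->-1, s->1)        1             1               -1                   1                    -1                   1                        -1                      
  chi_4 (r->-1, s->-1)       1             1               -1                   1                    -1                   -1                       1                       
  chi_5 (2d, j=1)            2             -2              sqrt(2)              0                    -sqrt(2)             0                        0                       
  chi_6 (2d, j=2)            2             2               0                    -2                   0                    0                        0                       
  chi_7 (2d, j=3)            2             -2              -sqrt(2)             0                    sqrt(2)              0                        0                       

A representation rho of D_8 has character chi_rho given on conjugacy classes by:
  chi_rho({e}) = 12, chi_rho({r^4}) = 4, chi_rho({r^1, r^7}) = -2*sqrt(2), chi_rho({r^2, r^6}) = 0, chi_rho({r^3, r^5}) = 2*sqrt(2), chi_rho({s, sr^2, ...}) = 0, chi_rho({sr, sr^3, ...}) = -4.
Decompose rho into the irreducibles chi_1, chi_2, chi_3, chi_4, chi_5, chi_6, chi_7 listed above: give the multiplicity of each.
Multiplicities: chi_1: 0, chi_2: 2, chi_3: 2, chi_4: 0, chi_5: 0, chi_6: 2, chi_7: 2.

Solution. Use <chi_rho, chi> = (1/|G|) sum_C |C| * chi_rho(C) * conj(chi(C)) with |G| = 16 for each irreducible chi in the table:
  <chi_rho, chi_1> = (1/16)[1*(12)*conj(1) + 1*(4)*conj(1) + 2*(-2*sqrt(2))*conj(1) + 2*(0)*conj(1) + 2*(2*sqrt(2))*conj(1) + 4*(0)*conj(1) + 4*(-4)*conj(1)]
      = (1/16)[(12) + (4) + (-4*sqrt(2)) + (0) + (4*sqrt(2)) + (0) + (-16)] = 0/16 = 0
  <chi_rho, chi_2> = (1/16)[1*(12)*conj(1) + 1*(4)*conj(1) + 2*(-2*sqrt(2))*conj(1) + 2*(0)*conj(1) + 2*(2*sqrt(2))*conj(1) + 4*(0)*conj(-1) + 4*(-4)*conj(-1)]
      = (1/16)[(12) + (4) + (-4*sqrt(2)) + (0) + (4*sqrt(2)) + (0) + (16)] = 32/16 = 2
  <chi_rho, chi_3> = (1/16)[1*(12)*conj(1) + 1*(4)*conj(1) + 2*(-2*sqrt(2))*conj(-1) + 2*(0)*conj(1) + 2*(2*sqrt(2))*conj(-1) + 4*(0)*conj(1) + 4*(-4)*conj(-1)]
      = (1/16)[(12) + (4) + (4*sqrt(2)) + (0) + (-4*sqrt(2)) + (0) + (16)] = 32/16 = 2
  <chi_rho, chi_4> = (1/16)[1*(12)*conj(1) + 1*(4)*conj(1) + 2*(-2*sqrt(2))*conj(-1) + 2*(0)*conj(1) + 2*(2*sqrt(2))*conj(-1) + 4*(0)*conj(-1) + 4*(-4)*conj(1)]
      = (1/16)[(12) + (4) + (4*sqrt(2)) + (0) + (-4*sqrt(2)) + (0) + (-16)] = 0/16 = 0
  <chi_rho, chi_5> = (1/16)[1*(12)*conj(2) + 1*(4)*conj(-2) + 2*(-2*sqrt(2))*conj(sqrt(2)) + 2*(0)*conj(0) + 2*(2*sqrt(2))*conj(-sqrt(2)) + 4*(0)*conj(0) + 4*(-4)*conj(0)]
      = (1/16)[(24) + (-8) + (-8) + (0) + (-8) + (0) + (0)] = 0/16 = 0
  <chi_rho, chi_6> = (1/16)[1*(12)*conj(2) + 1*(4)*conj(2) + 2*(-2*sqrt(2))*conj(0) + 2*(0)*conj(-2) + 2*(2*sqrt(2))*conj(0) + 4*(0)*conj(0) + 4*(-4)*conj(0)]
      = (1/16)[(24) + (8) + (0) + (0) + (0) + (0) + (0)] = 32/16 = 2
  <chi_rho, chi_7> = (1/16)[1*(12)*conj(2) + 1*(4)*conj(-2) + 2*(-2*sqrt(2))*conj(-sqrt(2)) + 2*(0)*conj(0) + 2*(2*sqrt(2))*conj(sqrt(2)) + 4*(0)*conj(0) + 4*(-4)*conj(0)]
      = (1/16)[(24) + (-8) + (8) + (0) + (8) + (0) + (0)] = 32/16 = 2
Dimension check: dim(rho) = sum (mult * dim) = 0*1 + 2*1 + 2*1 + 0*1 + 0*2 + 2*2 + 2*2 = 12 = chi_rho(e) = 12.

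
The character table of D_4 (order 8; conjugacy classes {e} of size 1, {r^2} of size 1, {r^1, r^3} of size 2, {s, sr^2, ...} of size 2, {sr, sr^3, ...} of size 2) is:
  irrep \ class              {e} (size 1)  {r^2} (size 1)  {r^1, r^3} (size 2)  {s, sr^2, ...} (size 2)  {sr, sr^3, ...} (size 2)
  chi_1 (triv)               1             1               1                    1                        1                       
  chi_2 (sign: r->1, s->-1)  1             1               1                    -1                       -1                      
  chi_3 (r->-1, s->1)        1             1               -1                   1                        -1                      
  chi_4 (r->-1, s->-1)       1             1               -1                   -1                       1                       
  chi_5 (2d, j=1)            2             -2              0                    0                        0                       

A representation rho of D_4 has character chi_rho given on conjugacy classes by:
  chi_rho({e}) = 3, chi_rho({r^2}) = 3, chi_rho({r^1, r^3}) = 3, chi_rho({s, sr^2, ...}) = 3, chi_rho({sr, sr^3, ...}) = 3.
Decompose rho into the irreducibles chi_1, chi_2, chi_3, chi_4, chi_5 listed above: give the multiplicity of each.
Multiplicities: chi_1: 3, chi_2: 0, chi_3: 0, chi_4: 0, chi_5: 0.

Working: Use <chi_rho, chi> = (1/|G|) sum_C |C| * chi_rho(C) * conj(chi(C)) with |G| = 8 for each irreducible chi in the table:
  <chi_rho, chi_1> = (1/8)[1*(3)*conj(1) + 1*(3)*conj(1) + 2*(3)*conj(1) + 2*(3)*conj(1) + 2*(3)*conj(1)]
      = (1/8)[(3) + (3) + (6) + (6) + (6)] = 24/8 = 3
  <chi_rho, chi_2> = (1/8)[1*(3)*conj(1) + 1*(3)*conj(1) + 2*(3)*conj(1) + 2*(3)*conj(-1) + 2*(3)*conj(-1)]
      = (1/8)[(3) + (3) + (6) + (-6) + (-6)] = 0/8 = 0
  <chi_rho, chi_3> = (1/8)[1*(3)*conj(1) + 1*(3)*conj(1) + 2*(3)*conj(-1) + 2*(3)*conj(1) + 2*(3)*conj(-1)]
      = (1/8)[(3) + (3) + (-6) + (6) + (-6)] = 0/8 = 0
  <chi_rho, chi_4> = (1/8)[1*(3)*conj(1) + 1*(3)*conj(1) + 2*(3)*conj(-1) + 2*(3)*conj(-1) + 2*(3)*conj(1)]
      = (1/8)[(3) + (3) + (-6) + (-6) + (6)] = 0/8 = 0
  <chi_rho, chi_5> = (1/8)[1*(3)*conj(2) + 1*(3)*conj(-2) + 2*(3)*conj(0) + 2*(3)*conj(0) + 2*(3)*conj(0)]
      = (1/8)[(6) + (-6) + (0) + (0) + (0)] = 0/8 = 0
Dimension check: dim(rho) = sum (mult * dim) = 3*1 + 0*1 + 0*1 + 0*1 + 0*2 = 3 = chi_rho(e) = 3.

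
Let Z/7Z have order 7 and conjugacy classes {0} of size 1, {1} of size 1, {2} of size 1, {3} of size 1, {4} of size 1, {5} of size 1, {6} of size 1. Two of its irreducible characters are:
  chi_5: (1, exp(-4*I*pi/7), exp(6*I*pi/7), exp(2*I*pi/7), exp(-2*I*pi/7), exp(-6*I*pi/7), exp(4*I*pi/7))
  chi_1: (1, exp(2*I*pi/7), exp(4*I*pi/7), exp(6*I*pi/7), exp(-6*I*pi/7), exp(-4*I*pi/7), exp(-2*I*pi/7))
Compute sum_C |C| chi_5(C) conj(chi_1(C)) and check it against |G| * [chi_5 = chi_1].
Sum = 0; so <chi_5, chi_1> = 0 (distinct irreducibles are orthogonal).

Why: Compute term by term over conjugacy classes (|C| * chi_5(C) * conj(chi_1(C))):
  1*(1)*conj(1) + 1*(exp(-4*I*pi/7))*conj(exp(2*I*pi/7)) + 1*(exp(6*I*pi/7))*conj(exp(4*I*pi/7)) + 1*(exp(2*I*pi/7))*conj(exp(6*I*pi/7)) + 1*(exp(-2*I*pi/7))*conj(exp(-6*I*pi/7)) + 1*(exp(-6*I*pi/7))*conj(exp(-4*I*pi/7)) + 1*(exp(4*I*pi/7))*conj(exp(-2*I*pi/7))
  = (1) + (exp(-6*I*pi/7)) + (exp(2*I*pi/7)) + (exp(-4*I*pi/7)) + (exp(4*I*pi/7)) + (exp(-2*I*pi/7)) + (exp(6*I*pi/7))
  = 0.
(Exp terms are combined using exp(i*s)*conj(exp(i*t)) = exp(i*(s-t)), and sums of them are collapsed using the identity that for every m > 1 the m distinct m-th roots of unity sum to 0, e.g. 1 + exp(2*I*pi/3) + exp(-2*I*pi/3) = 0.)
Dividing by |G| = 7 gives 0/7 = 0, matching the row-orthogonality relation <chi_5, chi_1> = [chi_5 = chi_1].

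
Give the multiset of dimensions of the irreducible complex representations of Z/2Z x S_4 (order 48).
Dimensions: 1, 1, 1, 1, 2, 2, 3, 3, 3, 3

There are 10 irreducibles (= number of conjugacy classes). Their dimensions d_i satisfy sum d_i^2 = |G| = 48: 1 + 1 + 1 + 1 + 4 + 4 + 9 + 9 + 9 + 9 = 48. (For the product with Z/2Z: each of the 2 1-dim characters of Z/2Z tensors with each irrep of S_4, giving 2 copies of each S_4-dimension.)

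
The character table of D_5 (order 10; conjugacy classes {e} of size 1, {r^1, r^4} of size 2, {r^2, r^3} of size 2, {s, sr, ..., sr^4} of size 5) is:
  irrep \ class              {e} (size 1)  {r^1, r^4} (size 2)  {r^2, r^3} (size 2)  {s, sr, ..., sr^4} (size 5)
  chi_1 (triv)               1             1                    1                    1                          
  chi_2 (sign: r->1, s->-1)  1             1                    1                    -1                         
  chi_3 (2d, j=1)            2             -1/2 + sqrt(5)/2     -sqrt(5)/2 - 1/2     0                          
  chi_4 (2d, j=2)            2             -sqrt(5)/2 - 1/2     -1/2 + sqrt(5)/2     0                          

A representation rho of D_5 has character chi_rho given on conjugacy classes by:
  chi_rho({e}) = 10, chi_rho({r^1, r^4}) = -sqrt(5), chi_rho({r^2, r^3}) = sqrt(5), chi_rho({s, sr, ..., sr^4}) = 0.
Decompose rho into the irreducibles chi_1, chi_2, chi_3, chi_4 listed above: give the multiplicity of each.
Multiplicities: chi_1: 1, chi_2: 1, chi_3: 1, chi_4: 3.

Argument: Use <chi_rho, chi> = (1/|G|) sum_C |C| * chi_rho(C) * conj(chi(C)) with |G| = 10 for each irreducible chi in the table:
  <chi_rho, chi_1> = (1/10)[1*(10)*conj(1) + 2*(-sqrt(5))*conj(1) + 2*(sqrt(5))*conj(1) + 5*(0)*conj(1)]
      = (1/10)[(10) + (-2*sqrt(5)) + (2*sqrt(5)) + (0)] = 10/10 = 1
  <chi_rho, chi_2> = (1/10)[1*(10)*conj(1) + 2*(-sqrt(5))*conj(1) + 2*(sqrt(5))*conj(1) + 5*(0)*conj(-1)]
      = (1/10)[(10) + (-2*sqrt(5)) + (2*sqrt(5)) + (0)] = 10/10 = 1
  <chi_rho, chi_3> = (1/10)[1*(10)*conj(2) + 2*(-sqrt(5))*conj(-1/2 + sqrt(5)/2) + 2*(sqrt(5))*conj(-sqrt(5)/2 - 1/2) + 5*(0)*conj(0)]
      = (1/10)[(20) + (-5 + sqrt(5)) + (-5 - sqrt(5)) + (0)] = 10/10 = 1
  <chi_rho, chi_4> = (1/10)[1*(10)*conj(2) + 2*(-sqrt(5))*conj(-sqrt(5)/2 - 1/2) + 2*(sqrt(5))*conj(-1/2 + sqrt(5)/2) + 5*(0)*conj(0)]
      = (1/10)[(20) + (sqrt(5) + 5) + (5 - sqrt(5)) + (0)] = 30/10 = 3
Dimension check: dim(rho) = sum (mult * dim) = 1*1 + 1*1 + 1*2 + 3*2 = 10 = chi_rho(e) = 10.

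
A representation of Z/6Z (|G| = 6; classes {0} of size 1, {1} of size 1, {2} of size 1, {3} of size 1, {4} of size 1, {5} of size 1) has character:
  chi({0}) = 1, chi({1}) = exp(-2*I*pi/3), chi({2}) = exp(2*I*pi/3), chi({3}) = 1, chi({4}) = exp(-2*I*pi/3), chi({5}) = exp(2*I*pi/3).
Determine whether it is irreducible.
Irreducible: <chi, chi> = 1.

<chi, chi> = (1/|G|) sum_C |C| * |chi(C)|^2 = (1/6)[1*|1|^2 + 1*|exp(-2*I*pi/3)|^2 + 1*|exp(2*I*pi/3)|^2 + 1*|1|^2 + 1*|exp(-2*I*pi/3)|^2 + 1*|exp(2*I*pi/3)|^2]
  = (1/6)[(1) + (1) + (1) + (1) + (1) + (1)] = 6/6 = 1.
(Exp terms are combined using exp(i*s)*conj(exp(i*t)) = exp(i*(s-t)), and sums of them are collapsed using the identity that for every m > 1 the m distinct m-th roots of unity sum to 0, e.g. 1 + exp(2*I*pi/3) + exp(-2*I*pi/3) = 0.)
A character is irreducible iff <chi, chi> = 1, so this representation is irreducible.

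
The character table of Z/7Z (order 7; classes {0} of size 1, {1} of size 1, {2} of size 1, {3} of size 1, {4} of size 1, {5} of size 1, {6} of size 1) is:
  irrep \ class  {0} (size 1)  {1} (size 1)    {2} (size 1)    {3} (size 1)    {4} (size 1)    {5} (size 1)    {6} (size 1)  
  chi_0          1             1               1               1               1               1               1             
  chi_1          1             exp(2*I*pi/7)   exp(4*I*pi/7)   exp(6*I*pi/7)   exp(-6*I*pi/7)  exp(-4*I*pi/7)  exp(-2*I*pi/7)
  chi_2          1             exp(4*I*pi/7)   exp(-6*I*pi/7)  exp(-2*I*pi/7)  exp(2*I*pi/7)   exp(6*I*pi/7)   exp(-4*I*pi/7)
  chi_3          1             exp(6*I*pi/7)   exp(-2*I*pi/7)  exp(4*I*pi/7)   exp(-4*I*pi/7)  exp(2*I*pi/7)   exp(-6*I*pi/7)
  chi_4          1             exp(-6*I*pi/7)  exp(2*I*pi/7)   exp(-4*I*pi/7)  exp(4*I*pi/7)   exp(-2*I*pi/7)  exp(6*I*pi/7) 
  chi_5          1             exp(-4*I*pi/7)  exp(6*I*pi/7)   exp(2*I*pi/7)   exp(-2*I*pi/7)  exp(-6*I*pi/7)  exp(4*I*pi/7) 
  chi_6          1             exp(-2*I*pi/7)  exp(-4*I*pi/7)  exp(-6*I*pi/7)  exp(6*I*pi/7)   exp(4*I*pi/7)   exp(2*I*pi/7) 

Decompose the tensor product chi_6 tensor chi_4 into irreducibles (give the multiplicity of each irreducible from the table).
chi_6 tensor chi_4 = chi_3 (all other irreducibles have multiplicity 0).

Reasoning: The character of a tensor product is the pointwise product (chi_6 * chi_4)(C) = chi_6(C) * chi_4(C):
  {0}: (1)*(1), {1}: (exp(-2*I*pi/7))*(exp(-6*I*pi/7)), {2}: (exp(-4*I*pi/7))*(exp(2*I*pi/7)), {3}: (exp(-6*I*pi/7))*(exp(-4*I*pi/7)), {4}: (exp(6*I*pi/7))*(exp(4*I*pi/7)), {5}: (exp(4*I*pi/7))*(exp(-2*I*pi/7)), {6}: (exp(2*I*pi/7))*(exp(6*I*pi/7))
so (chi_6 * chi_4) takes values
  {0} -> 1, {1} -> exp(6*I*pi/7), {2} -> exp(-2*I*pi/7), {3} -> exp(4*I*pi/7), {4} -> exp(-4*I*pi/7), {5} -> exp(2*I*pi/7), {6} -> exp(-6*I*pi/7).
Now take the inner product of this character with each irreducible chi from the table, <chi_6*chi_4, chi> = (1/7) sum_C |C| (chi_6*chi_4)(C) conj(chi(C)):
  <chi_6*chi_4, chi_0> = (1/7)[1*(1)*conj(1) + 1*(exp(6*I*pi/7))*conj(1) + 1*(exp(-2*I*pi/7))*conj(1) + 1*(exp(4*I*pi/7))*conj(1) + 1*(exp(-4*I*pi/7))*conj(1) + 1*(exp(2*I*pi/7))*conj(1) + 1*(exp(-6*I*pi/7))*conj(1)]
      = (1/7)[(1) + (exp(6*I*pi/7)) + (exp(-2*I*pi/7)) + (exp(4*I*pi/7)) + (exp(-4*I*pi/7)) + (exp(2*I*pi/7)) + (exp(-6*I*pi/7))] = 0/7 = 0
  <chi_6*chi_4, chi_1> = (1/7)[1*(1)*conj(1) + 1*(exp(6*I*pi/7))*conj(exp(2*I*pi/7)) + 1*(exp(-2*I*pi/7))*conj(exp(4*I*pi/7)) + 1*(exp(4*I*pi/7))*conj(exp(6*I*pi/7)) + 1*(exp(-4*I*pi/7))*conj(exp(-6*I*pi/7)) + 1*(exp(2*I*pi/7))*conj(exp(-4*I*pi/7)) + 1*(exp(-6*I*pi/7))*conj(exp(-2*I*pi/7))]
      = (1/7)[(1) + (exp(4*I*pi/7)) + (exp(-6*I*pi/7)) + (exp(-2*I*pi/7)) + (exp(2*I*pi/7)) + (exp(6*I*pi/7)) + (exp(-4*I*pi/7))] = 0/7 = 0
  <chi_6*chi_4, chi_2> = (1/7)[1*(1)*conj(1) + 1*(exp(6*I*pi/7))*conj(exp(4*I*pi/7)) + 1*(exp(-2*I*pi/7))*conj(exp(-6*I*pi/7)) + 1*(exp(4*I*pi/7))*conj(exp(-2*I*pi/7)) + 1*(exp(-4*I*pi/7))*conj(exp(2*I*pi/7)) + 1*(exp(2*I*pi/7))*conj(exp(6*I*pi/7)) + 1*(exp(-6*I*pi/7))*conj(exp(-4*I*pi/7))]
      = (1/7)[(1) + (exp(2*I*pi/7)) + (exp(4*I*pi/7)) + (exp(6*I*pi/7)) + (exp(-6*I*pi/7)) + (exp(-4*I*pi/7)) + (exp(-2*I*pi/7))] = 0/7 = 0
  <chi_6*chi_4, chi_3> = (1/7)[1*(1)*conj(1) + 1*(exp(6*I*pi/7))*conj(exp(6*I*pi/7)) + 1*(exp(-2*I*pi/7))*conj(exp(-2*I*pi/7)) + 1*(exp(4*I*pi/7))*conj(exp(4*I*pi/7)) + 1*(exp(-4*I*pi/7))*conj(exp(-4*I*pi/7)) + 1*(exp(2*I*pi/7))*conj(exp(2*I*pi/7)) + 1*(exp(-6*I*pi/7))*conj(exp(-6*I*pi/7))]
      = (1/7)[(1) + (1) + (1) + (1) + (1) + (1) + (1)] = 7/7 = 1
  <chi_6*chi_4, chi_4> = (1/7)[1*(1)*conj(1) + 1*(exp(6*I*pi/7))*conj(exp(-6*I*pi/7)) + 1*(exp(-2*I*pi/7))*conj(exp(2*I*pi/7)) + 1*(exp(4*I*pi/7))*conj(exp(-4*I*pi/7)) + 1*(exp(-4*I*pi/7))*conj(exp(4*I*pi/7)) + 1*(exp(2*I*pi/7))*conj(exp(-2*I*pi/7)) + 1*(exp(-6*I*pi/7))*conj(exp(6*I*pi/7))]
      = (1/7)[(1) + (exp(-2*I*pi/7)) + (exp(-4*I*pi/7)) + (exp(-6*I*pi/7)) + (exp(6*I*pi/7)) + (exp(4*I*pi/7)) + (exp(2*I*pi/7))] = 0/7 = 0
  <chi_6*chi_4, chi_5> = (1/7)[1*(1)*conj(1) + 1*(exp(6*I*pi/7))*conj(exp(-4*I*pi/7)) + 1*(exp(-2*I*pi/7))*conj(exp(6*I*pi/7)) + 1*(exp(4*I*pi/7))*conj(exp(2*I*pi/7)) + 1*(exp(-4*I*pi/7))*conj(exp(-2*I*pi/7)) + 1*(exp(2*I*pi/7))*conj(exp(-6*I*pi/7)) + 1*(exp(-6*I*pi/7))*conj(exp(4*I*pi/7))]
      = (1/7)[(1) + (exp(-4*I*pi/7)) + (exp(6*I*pi/7)) + (exp(2*I*pi/7)) + (exp(-2*I*pi/7)) + (exp(-6*I*pi/7)) + (exp(4*I*pi/7))] = 0/7 = 0
  <chi_6*chi_4, chi_6> = (1/7)[1*(1)*conj(1) + 1*(exp(6*I*pi/7))*conj(exp(-2*I*pi/7)) + 1*(exp(-2*I*pi/7))*conj(exp(-4*I*pi/7)) + 1*(exp(4*I*pi/7))*conj(exp(-6*I*pi/7)) + 1*(exp(-4*I*pi/7))*conj(exp(6*I*pi/7)) + 1*(exp(2*I*pi/7))*conj(exp(4*I*pi/7)) + 1*(exp(-6*I*pi/7))*conj(exp(2*I*pi/7))]
      = (1/7)[(1) + (exp(-6*I*pi/7)) + (exp(2*I*pi/7)) + (exp(-4*I*pi/7)) + (exp(4*I*pi/7)) + (exp(-2*I*pi/7)) + (exp(6*I*pi/7))] = 0/7 = 0
(Exp terms are combined using exp(i*s)*conj(exp(i*t)) = exp(i*(s-t)), and sums of them are collapsed using the identity that for every m > 1 the m distinct m-th roots of unity sum to 0, e.g. 1 + exp(2*I*pi/3) + exp(-2*I*pi/3) = 0.)
Hence the multiplicities are chi_3: 1. Dimension check: dim(chi_6)*dim(chi_4) = 1*1 = 1 and sum (mult * dim) = 1*1 = 1.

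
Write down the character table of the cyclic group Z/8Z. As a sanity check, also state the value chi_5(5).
Character table of Z/8Z (irreps indexed chi_0,...,chi_7 with chi_k(m) = zeta_8^(k*m), zeta_8 = exp(2*pi*i/8)):
  irrep \ class  {0} (size 1)  {1} (size 1)    {2} (size 1)  {3} (size 1)    {4} (size 1)  {5} (size 1)    {6} (size 1)  {7} (size 1)  
  chi_0          1             1               1             1               1             1               1             1             
  chi_1          1             exp(I*pi/4)     I             exp(3*I*pi/4)   -1            exp(-3*I*pi/4)  -I            exp(-I*pi/4)  
  chi_2          1             I               -1            -I              1             I               -1            -I            
  chi_3          1             exp(3*I*pi/4)   -I            exp(I*pi/4)     -1            exp(-I*pi/4)    I             exp(-3*I*pi/4)
  chi_4          1             -1              1             -1              1             -1              1             -1            
  chi_5          1             exp(-3*I*pi/4)  I             exp(-I*pi/4)    -1            exp(I*pi/4)     -I            exp(3*I*pi/4) 
  chi_6          1             -I              -1            I               1             -I              -1            I             
  chi_7          1             exp(-I*pi/4)    -I            exp(-3*I*pi/4)  -1            exp(3*I*pi/4)   I             exp(I*pi/4)   

Spot check: chi_5(5) = zeta_8^(5*5) = zeta_8^25 = exp(I*pi/4).

Details: Z/8Z is abelian, so all 8 irreducible complex representations are 1-dimensional. They are given by chi_k(m) = zeta_8^(k*m) for k = 0,...,7. Row orthogonality: sum_m chi_k(m) conj(chi_l(m)) = 8 * [k = l].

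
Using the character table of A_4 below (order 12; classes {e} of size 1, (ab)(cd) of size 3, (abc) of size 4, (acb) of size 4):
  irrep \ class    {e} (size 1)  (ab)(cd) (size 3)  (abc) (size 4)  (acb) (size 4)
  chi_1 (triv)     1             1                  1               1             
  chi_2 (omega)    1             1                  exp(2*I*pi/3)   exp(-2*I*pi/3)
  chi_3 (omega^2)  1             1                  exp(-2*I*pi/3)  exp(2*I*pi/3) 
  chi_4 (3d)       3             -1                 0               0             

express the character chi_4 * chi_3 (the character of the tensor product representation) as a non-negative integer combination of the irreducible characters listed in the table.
chi_4 tensor chi_3 = chi_4 (all other irreducibles have multiplicity 0).

Argument: The character of a tensor product is the pointwise product (chi_4 * chi_3)(C) = chi_4(C) * chi_3(C):
  {e}: (3)*(1), (ab)(cd): (-1)*(1), (abc): (0)*(exp(-2*I*pi/3)), (acb): (0)*(exp(2*I*pi/3))
so (chi_4 * chi_3) takes values
  {e} -> 3, (ab)(cd) -> -1, (abc) -> 0, (acb) -> 0.
Now take the inner product of this character with each irreducible chi from the table, <chi_4*chi_3, chi> = (1/12) sum_C |C| (chi_4*chi_3)(C) conj(chi(C)):
  <chi_4*chi_3, chi_1> = (1/12)[1*(3)*conj(1) + 3*(-1)*conj(1) + 4*(0)*conj(1) + 4*(0)*conj(1)]
      = (1/12)[(3) + (-3) + (0) + (0)] = 0/12 = 0
  <chi_4*chi_3, chi_2> = (1/12)[1*(3)*conj(1) + 3*(-1)*conj(1) + 4*(0)*conj(exp(2*I*pi/3)) + 4*(0)*conj(exp(-2*I*pi/3))]
      = (1/12)[(3) + (-3) + (0) + (0)] = 0/12 = 0
  <chi_4*chi_3, chi_3> = (1/12)[1*(3)*conj(1) + 3*(-1)*conj(1) + 4*(0)*conj(exp(-2*I*pi/3)) + 4*(0)*conj(exp(2*I*pi/3))]
      = (1/12)[(3) + (-3) + (0) + (0)] = 0/12 = 0
  <chi_4*chi_3, chi_4> = (1/12)[1*(3)*conj(3) + 3*(-1)*conj(-1) + 4*(0)*conj(0) + 4*(0)*conj(0)]
      = (1/12)[(9) + (3) + (0) + (0)] = 12/12 = 1
(Exp terms are combined using exp(i*s)*conj(exp(i*t)) = exp(i*(s-t)), and sums of them are collapsed using the identity that for every m > 1 the m distinct m-th roots of unity sum to 0, e.g. 1 + exp(2*I*pi/3) + exp(-2*I*pi/3) = 0.)
Hence the multiplicities are chi_4: 1. Dimension check: dim(chi_4)*dim(chi_3) = 3*1 = 3 and sum (mult * dim) = 1*3 = 3.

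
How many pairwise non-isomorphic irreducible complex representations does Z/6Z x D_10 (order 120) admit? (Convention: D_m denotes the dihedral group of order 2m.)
48

Details: The number of irreducible complex representations of a finite group equals its number of conjugacy classes. For a direct product, #classes(G x H) = #classes(G) * #classes(H). Z/6Z has 6 classes (abelian), D_10 has 8 classes, so 6 * 8 = 48, so Z/6Z x D_10 (order 120) has exactly 48 irreducible complex representations.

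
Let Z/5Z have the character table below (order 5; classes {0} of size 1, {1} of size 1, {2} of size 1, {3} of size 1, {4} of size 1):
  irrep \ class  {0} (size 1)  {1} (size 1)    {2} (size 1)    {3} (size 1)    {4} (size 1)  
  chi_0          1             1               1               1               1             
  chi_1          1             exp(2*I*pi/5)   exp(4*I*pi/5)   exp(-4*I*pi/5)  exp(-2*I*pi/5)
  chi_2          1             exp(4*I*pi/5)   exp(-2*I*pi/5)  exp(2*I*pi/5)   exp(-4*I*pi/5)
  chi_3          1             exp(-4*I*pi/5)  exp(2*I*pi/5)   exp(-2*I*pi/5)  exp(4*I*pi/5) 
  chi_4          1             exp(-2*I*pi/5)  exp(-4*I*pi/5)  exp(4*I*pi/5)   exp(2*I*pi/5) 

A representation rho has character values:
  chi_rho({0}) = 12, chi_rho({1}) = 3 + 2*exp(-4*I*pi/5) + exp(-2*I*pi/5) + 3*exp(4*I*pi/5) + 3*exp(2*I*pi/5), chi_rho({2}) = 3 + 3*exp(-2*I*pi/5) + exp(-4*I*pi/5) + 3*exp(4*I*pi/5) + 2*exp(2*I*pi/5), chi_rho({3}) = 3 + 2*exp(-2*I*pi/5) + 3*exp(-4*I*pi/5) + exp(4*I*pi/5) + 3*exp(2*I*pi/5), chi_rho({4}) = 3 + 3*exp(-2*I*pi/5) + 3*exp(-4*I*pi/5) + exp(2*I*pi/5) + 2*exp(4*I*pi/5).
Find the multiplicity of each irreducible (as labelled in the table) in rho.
Multiplicities: chi_0: 3, chi_1: 3, chi_2: 3, chi_3: 2, chi_4: 1.

Details: Use <chi_rho, chi> = (1/|G|) sum_C |C| * chi_rho(C) * conj(chi(C)) with |G| = 5 for each irreducible chi in the table:
  <chi_rho, chi_0> = (1/5)[1*(12)*conj(1) + 1*(3 + 2*exp(-4*I*pi/5) + exp(-2*I*pi/5) + 3*exp(4*I*pi/5) + 3*exp(2*I*pi/5))*conj(1) + 1*(3 + 3*exp(-2*I*pi/5) + exp(-4*I*pi/5) + 3*exp(4*I*pi/5) + 2*exp(2*I*pi/5))*conj(1) + 1*(3 + 2*exp(-2*I*pi/5) + 3*exp(-4*I*pi/5) + exp(4*I*pi/5) + 3*exp(2*I*pi/5))*conj(1) + 1*(3 + 3*exp(-2*I*pi/5) + 3*exp(-4*I*pi/5) + exp(2*I*pi/5) + 2*exp(4*I*pi/5))*conj(1)]
      = (1/5)[(12) + (3 + 2*exp(-4*I*pi/5) + exp(-2*I*pi/5) + 3*exp(4*I*pi/5) + 3*exp(2*I*pi/5)) + (3 + 3*exp(-2*I*pi/5) + exp(-4*I*pi/5) + 3*exp(4*I*pi/5) + 2*exp(2*I*pi/5)) + (3 + 2*exp(-2*I*pi/5) + 3*exp(-4*I*pi/5) + exp(4*I*pi/5) + 3*exp(2*I*pi/5)) + (3 + 3*exp(-2*I*pi/5) + 3*exp(-4*I*pi/5) + exp(2*I*pi/5) + 2*exp(4*I*pi/5))] = 15/5 = 3
  <chi_rho, chi_1> = (1/5)[1*(12)*conj(1) + 1*(3 + 2*exp(-4*I*pi/5) + exp(-2*I*pi/5) + 3*exp(4*I*pi/5) + 3*exp(2*I*pi/5))*conj(exp(2*I*pi/5)) + 1*(3 + 3*exp(-2*I*pi/5) + exp(-4*I*pi/5) + 3*exp(4*I*pi/5) + 2*exp(2*I*pi/5))*conj(exp(4*I*pi/5)) + 1*(3 + 2*exp(-2*I*pi/5) + 3*exp(-4*I*pi/5) + exp(4*I*pi/5) + 3*exp(2*I*pi/5))*conj(exp(-4*I*pi/5)) + 1*(3 + 3*exp(-2*I*pi/5) + 3*exp(-4*I*pi/5) + exp(2*I*pi/5) + 2*exp(4*I*pi/5))*conj(exp(-2*I*pi/5))]
      = (1/5)[(12) + (3 + 3*exp(-2*I*pi/5) + exp(-4*I*pi/5) + 2*exp(4*I*pi/5) + 3*exp(2*I*pi/5)) + (3 + 2*exp(-2*I*pi/5) + 3*exp(-4*I*pi/5) + exp(2*I*pi/5) + 3*exp(4*I*pi/5)) + (3 + 3*exp(-4*I*pi/5) + exp(-2*I*pi/5) + 3*exp(4*I*pi/5) + 2*exp(2*I*pi/5)) + (3 + 3*exp(-2*I*pi/5) + 2*exp(-4*I*pi/5) + exp(4*I*pi/5) + 3*exp(2*I*pi/5))] = 15/5 = 3
  <chi_rho, chi_2> = (1/5)[1*(12)*conj(1) + 1*(3 + 2*exp(-4*I*pi/5) + exp(-2*I*pi/5) + 3*exp(4*I*pi/5) + 3*exp(2*I*pi/5))*conj(exp(4*I*pi/5)) + 1*(3 + 3*exp(-2*I*pi/5) + exp(-4*I*pi/5) + 3*exp(4*I*pi/5) + 2*exp(2*I*pi/5))*conj(exp(-2*I*pi/5)) + 1*(3 + 2*exp(-2*I*pi/5) + 3*exp(-4*I*pi/5) + exp(4*I*pi/5) + 3*exp(2*I*pi/5))*conj(exp(2*I*pi/5)) + 1*(3 + 3*exp(-2*I*pi/5) + 3*exp(-4*I*pi/5) + exp(2*I*pi/5) + 2*exp(4*I*pi/5))*conj(exp(-4*I*pi/5))]
      = (1/5)[(12) + (3 + 3*exp(-2*I*pi/5) + 3*exp(-4*I*pi/5) + exp(4*I*pi/5) + 2*exp(2*I*pi/5)) + (3 + 3*exp(-4*I*pi/5) + exp(-2*I*pi/5) + 2*exp(4*I*pi/5) + 3*exp(2*I*pi/5)) + (3 + 3*exp(-2*I*pi/5) + 2*exp(-4*I*pi/5) + exp(2*I*pi/5) + 3*exp(4*I*pi/5)) + (3 + 2*exp(-2*I*pi/5) + exp(-4*I*pi/5) + 3*exp(4*I*pi/5) + 3*exp(2*I*pi/5))] = 15/5 = 3
  <chi_rho, chi_3> = (1/5)[1*(12)*conj(1) + 1*(3 + 2*exp(-4*I*pi/5) + exp(-2*I*pi/5) + 3*exp(4*I*pi/5) + 3*exp(2*I*pi/5))*conj(exp(-4*I*pi/5)) + 1*(3 + 3*exp(-2*I*pi/5) + exp(-4*I*pi/5) + 3*exp(4*I*pi/5) + 2*exp(2*I*pi/5))*conj(exp(2*I*pi/5)) + 1*(3 + 2*exp(-2*I*pi/5) + 3*exp(-4*I*pi/5) + exp(4*I*pi/5) + 3*exp(2*I*pi/5))*conj(exp(-2*I*pi/5)) + 1*(3 + 3*exp(-2*I*pi/5) + 3*exp(-4*I*pi/5) + exp(2*I*pi/5) + 2*exp(4*I*pi/5))*conj(exp(4*I*pi/5))]
      = (1/5)[(12) + (2 + 3*exp(-2*I*pi/5) + 3*exp(-4*I*pi/5) + exp(2*I*pi/5) + 3*exp(4*I*pi/5)) + (2 + 3*exp(-2*I*pi/5) + 3*exp(-4*I*pi/5) + exp(4*I*pi/5) + 3*exp(2*I*pi/5)) + (2 + 3*exp(-2*I*pi/5) + exp(-4*I*pi/5) + 3*exp(4*I*pi/5) + 3*exp(2*I*pi/5)) + (2 + 3*exp(-4*I*pi/5) + exp(-2*I*pi/5) + 3*exp(4*I*pi/5) + 3*exp(2*I*pi/5))] = 10/5 = 2
  <chi_rho, chi_4> = (1/5)[1*(12)*conj(1) + 1*(3 + 2*exp(-4*I*pi/5) + exp(-2*I*pi/5) + 3*exp(4*I*pi/5) + 3*exp(2*I*pi/5))*conj(exp(-2*I*pi/5)) + 1*(3 + 3*exp(-2*I*pi/5) + exp(-4*I*pi/5) + 3*exp(4*I*pi/5) + 2*exp(2*I*pi/5))*conj(exp(-4*I*pi/5)) + 1*(3 + 2*exp(-2*I*pi/5) + 3*exp(-4*I*pi/5) + exp(4*I*pi/5) + 3*exp(2*I*pi/5))*conj(exp(4*I*pi/5)) + 1*(3 + 3*exp(-2*I*pi/5) + 3*exp(-4*I*pi/5) + exp(2*I*pi/5) + 2*exp(4*I*pi/5))*conj(exp(2*I*pi/5))]
      = (1/5)[(12) + (1 + 2*exp(-2*I*pi/5) + 3*exp(-4*I*pi/5) + 3*exp(4*I*pi/5) + 3*exp(2*I*pi/5)) + (1 + 3*exp(-2*I*pi/5) + 2*exp(-4*I*pi/5) + 3*exp(4*I*pi/5) + 3*exp(2*I*pi/5)) + (1 + 3*exp(-2*I*pi/5) + 3*exp(-4*I*pi/5) + 2*exp(4*I*pi/5) + 3*exp(2*I*pi/5)) + (1 + 3*exp(-2*I*pi/5) + 3*exp(-4*I*pi/5) + 3*exp(4*I*pi/5) + 2*exp(2*I*pi/5))] = 5/5 = 1
(Exp terms are combined using exp(i*s)*conj(exp(i*t)) = exp(i*(s-t)), and sums of them are collapsed using the identity that for every m > 1 the m distinct m-th roots of unity sum to 0, e.g. 1 + exp(2*I*pi/3) + exp(-2*I*pi/3) = 0.)
Dimension check: dim(rho) = sum (mult * dim) = 3*1 + 3*1 + 3*1 + 2*1 + 1*1 = 12 = chi_rho(e) = 12.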